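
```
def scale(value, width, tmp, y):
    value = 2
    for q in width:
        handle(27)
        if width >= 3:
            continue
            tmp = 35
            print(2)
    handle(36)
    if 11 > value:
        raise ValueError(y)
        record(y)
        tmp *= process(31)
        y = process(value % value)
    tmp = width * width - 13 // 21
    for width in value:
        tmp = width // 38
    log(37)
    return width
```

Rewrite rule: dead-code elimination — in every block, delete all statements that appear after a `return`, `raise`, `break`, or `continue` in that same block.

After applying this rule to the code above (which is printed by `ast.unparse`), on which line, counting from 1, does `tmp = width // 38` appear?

12

Transformed code:
def scale(value, width, tmp, y):
    value = 2
    for q in width:
        handle(27)
        if width >= 3:
            continue
    handle(36)
    if 11 > value:
        raise ValueError(y)
    tmp = width * width - 13 // 21
    for width in value:
        tmp = width // 38
    log(37)
    return width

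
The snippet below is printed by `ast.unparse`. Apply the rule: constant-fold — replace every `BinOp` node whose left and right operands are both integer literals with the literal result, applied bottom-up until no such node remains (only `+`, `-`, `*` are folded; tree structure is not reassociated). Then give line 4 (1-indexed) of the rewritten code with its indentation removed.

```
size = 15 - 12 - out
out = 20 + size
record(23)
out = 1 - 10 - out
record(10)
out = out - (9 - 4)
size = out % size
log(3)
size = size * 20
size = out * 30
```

Transformed code:
size = 3 - out
out = 20 + size
record(23)
out = -9 - out
record(10)
out = out - 5
size = out % size
log(3)
size = size * 20
size = out * 30

out = -9 - out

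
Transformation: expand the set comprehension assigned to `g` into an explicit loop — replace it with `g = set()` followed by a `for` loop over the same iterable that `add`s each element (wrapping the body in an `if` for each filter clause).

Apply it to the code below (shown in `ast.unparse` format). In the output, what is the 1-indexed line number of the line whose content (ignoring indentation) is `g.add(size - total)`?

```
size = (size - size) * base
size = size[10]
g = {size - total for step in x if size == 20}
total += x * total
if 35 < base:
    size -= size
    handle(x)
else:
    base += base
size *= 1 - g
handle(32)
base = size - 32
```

Transformed code:
size = (size - size) * base
size = size[10]
g = set()
for step in x:
    if size == 20:
        g.add(size - total)
total += x * total
if 35 < base:
    size -= size
    handle(x)
else:
    base += base
size *= 1 - g
handle(32)
base = size - 32

6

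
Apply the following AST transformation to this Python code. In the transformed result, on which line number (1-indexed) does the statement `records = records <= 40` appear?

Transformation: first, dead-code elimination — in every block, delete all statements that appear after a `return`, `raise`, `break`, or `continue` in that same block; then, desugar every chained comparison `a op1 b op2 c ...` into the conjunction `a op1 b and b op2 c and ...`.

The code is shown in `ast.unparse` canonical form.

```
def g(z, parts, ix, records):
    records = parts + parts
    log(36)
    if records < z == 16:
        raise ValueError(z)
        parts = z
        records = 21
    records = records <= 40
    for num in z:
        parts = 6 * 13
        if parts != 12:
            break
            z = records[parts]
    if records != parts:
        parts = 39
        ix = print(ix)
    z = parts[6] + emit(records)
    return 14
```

6

Transformed code:
def g(z, parts, ix, records):
    records = parts + parts
    log(36)
    if records < z and z == 16:
        raise ValueError(z)
    records = records <= 40
    for num in z:
        parts = 6 * 13
        if parts != 12:
            break
    if records != parts:
        parts = 39
        ix = print(ix)
    z = parts[6] + emit(records)
    return 14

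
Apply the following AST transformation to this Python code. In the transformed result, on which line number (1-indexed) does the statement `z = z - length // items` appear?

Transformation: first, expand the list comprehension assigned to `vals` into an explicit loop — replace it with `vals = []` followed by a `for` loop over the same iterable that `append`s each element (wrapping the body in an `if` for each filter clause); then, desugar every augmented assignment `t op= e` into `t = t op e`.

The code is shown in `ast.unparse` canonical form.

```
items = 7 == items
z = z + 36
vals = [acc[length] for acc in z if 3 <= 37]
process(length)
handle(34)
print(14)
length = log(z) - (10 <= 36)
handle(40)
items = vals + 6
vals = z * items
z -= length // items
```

14

Transformed code:
items = 7 == items
z = z + 36
vals = []
for acc in z:
    if 3 <= 37:
        vals.append(acc[length])
process(length)
handle(34)
print(14)
length = log(z) - (10 <= 36)
handle(40)
items = vals + 6
vals = z * items
z = z - length // items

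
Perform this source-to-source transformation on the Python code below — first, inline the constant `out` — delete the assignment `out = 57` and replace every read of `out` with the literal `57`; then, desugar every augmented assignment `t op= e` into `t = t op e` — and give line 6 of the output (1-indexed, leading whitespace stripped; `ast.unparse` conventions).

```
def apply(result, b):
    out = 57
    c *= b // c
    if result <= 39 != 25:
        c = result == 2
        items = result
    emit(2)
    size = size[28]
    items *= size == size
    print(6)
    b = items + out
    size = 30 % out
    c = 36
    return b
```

Transformed code:
def apply(result, b):
    c = c * (b // c)
    if result <= 39 != 25:
        c = result == 2
        items = result
    emit(2)
    size = size[28]
    items = items * (size == size)
    print(6)
    b = items + 57
    size = 30 % 57
    c = 36
    return b

emit(2)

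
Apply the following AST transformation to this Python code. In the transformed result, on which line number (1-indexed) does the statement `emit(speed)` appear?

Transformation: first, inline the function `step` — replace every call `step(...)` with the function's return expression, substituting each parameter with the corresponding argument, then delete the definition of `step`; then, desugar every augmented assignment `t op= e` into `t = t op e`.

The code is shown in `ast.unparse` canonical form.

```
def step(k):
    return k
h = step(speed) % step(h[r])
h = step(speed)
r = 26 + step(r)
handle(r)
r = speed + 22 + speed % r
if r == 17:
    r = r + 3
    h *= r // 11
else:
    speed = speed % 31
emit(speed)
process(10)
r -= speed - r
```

11

Transformed code:
h = speed % h[r]
h = speed
r = 26 + r
handle(r)
r = speed + 22 + speed % r
if r == 17:
    r = r + 3
    h = h * (r // 11)
else:
    speed = speed % 31
emit(speed)
process(10)
r = r - (speed - r)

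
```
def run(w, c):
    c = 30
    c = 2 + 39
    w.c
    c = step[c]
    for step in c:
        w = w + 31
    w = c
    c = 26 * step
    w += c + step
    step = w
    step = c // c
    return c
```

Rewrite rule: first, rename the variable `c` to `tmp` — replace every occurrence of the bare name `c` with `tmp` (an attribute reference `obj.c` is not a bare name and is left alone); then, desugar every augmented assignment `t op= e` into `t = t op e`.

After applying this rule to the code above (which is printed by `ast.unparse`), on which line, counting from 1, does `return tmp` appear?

13

Transformed code:
def run(w, tmp):
    tmp = 30
    tmp = 2 + 39
    w.c
    tmp = step[tmp]
    for step in tmp:
        w = w + 31
    w = tmp
    tmp = 26 * step
    w = w + (tmp + step)
    step = w
    step = tmp // tmp
    return tmp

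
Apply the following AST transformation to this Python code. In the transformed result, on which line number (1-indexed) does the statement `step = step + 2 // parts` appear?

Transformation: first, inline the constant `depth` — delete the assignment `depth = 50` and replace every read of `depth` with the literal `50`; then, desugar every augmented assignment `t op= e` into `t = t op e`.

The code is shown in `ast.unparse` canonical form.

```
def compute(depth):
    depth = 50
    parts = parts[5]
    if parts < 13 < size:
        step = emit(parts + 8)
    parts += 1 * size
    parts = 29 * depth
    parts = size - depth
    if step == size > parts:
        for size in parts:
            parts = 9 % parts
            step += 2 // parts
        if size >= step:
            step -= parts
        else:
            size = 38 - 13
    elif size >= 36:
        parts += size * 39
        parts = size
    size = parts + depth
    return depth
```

11

Transformed code:
def compute(depth):
    parts = parts[5]
    if parts < 13 < size:
        step = emit(parts + 8)
    parts = parts + 1 * size
    parts = 29 * 50
    parts = size - 50
    if step == size > parts:
        for size in parts:
            parts = 9 % parts
            step = step + 2 // parts
        if size >= step:
            step = step - parts
        else:
            size = 38 - 13
    elif size >= 36:
        parts = parts + size * 39
        parts = size
    size = parts + 50
    return 50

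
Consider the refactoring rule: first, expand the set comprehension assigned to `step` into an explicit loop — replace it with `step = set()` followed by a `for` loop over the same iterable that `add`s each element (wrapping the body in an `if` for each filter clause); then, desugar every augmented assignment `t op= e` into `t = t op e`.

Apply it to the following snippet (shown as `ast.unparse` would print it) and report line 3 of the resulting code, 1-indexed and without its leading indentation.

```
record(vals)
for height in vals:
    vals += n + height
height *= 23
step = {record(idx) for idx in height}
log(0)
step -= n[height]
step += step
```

vals = vals + (n + height)

Transformed code:
record(vals)
for height in vals:
    vals = vals + (n + height)
height = height * 23
step = set()
for idx in height:
    step.add(record(idx))
log(0)
step = step - n[height]
step = step + step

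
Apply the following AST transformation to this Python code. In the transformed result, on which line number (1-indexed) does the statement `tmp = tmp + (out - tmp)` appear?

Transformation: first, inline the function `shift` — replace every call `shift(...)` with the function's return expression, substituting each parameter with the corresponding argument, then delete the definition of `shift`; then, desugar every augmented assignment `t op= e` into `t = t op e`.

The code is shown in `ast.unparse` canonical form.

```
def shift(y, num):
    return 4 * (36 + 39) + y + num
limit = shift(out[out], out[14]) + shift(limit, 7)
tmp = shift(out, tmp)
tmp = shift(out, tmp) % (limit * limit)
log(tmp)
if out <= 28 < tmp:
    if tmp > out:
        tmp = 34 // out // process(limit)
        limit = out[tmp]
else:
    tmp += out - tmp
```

10

Transformed code:
limit = 4 * (36 + 39) + out[out] + out[14] + (4 * (36 + 39) + limit + 7)
tmp = 4 * (36 + 39) + out + tmp
tmp = (4 * (36 + 39) + out + tmp) % (limit * limit)
log(tmp)
if out <= 28 < tmp:
    if tmp > out:
        tmp = 34 // out // process(limit)
        limit = out[tmp]
else:
    tmp = tmp + (out - tmp)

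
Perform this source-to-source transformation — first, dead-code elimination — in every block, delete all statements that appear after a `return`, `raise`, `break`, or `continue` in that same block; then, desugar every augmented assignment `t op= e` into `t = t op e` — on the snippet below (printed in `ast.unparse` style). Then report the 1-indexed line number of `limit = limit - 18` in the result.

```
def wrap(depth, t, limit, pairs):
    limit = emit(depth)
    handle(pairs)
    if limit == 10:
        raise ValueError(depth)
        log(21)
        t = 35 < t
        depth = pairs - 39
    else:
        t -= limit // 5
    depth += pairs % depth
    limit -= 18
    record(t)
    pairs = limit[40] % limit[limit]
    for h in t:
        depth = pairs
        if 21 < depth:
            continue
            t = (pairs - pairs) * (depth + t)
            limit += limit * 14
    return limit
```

9

Transformed code:
def wrap(depth, t, limit, pairs):
    limit = emit(depth)
    handle(pairs)
    if limit == 10:
        raise ValueError(depth)
    else:
        t = t - limit // 5
    depth = depth + pairs % depth
    limit = limit - 18
    record(t)
    pairs = limit[40] % limit[limit]
    for h in t:
        depth = pairs
        if 21 < depth:
            continue
    return limit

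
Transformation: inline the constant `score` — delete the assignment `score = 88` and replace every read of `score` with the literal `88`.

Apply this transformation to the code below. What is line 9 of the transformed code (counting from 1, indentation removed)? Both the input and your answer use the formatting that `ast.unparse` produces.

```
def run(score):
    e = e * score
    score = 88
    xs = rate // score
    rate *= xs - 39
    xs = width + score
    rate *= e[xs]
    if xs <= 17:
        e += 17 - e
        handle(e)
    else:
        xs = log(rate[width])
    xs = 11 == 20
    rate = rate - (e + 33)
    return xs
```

Transformed code:
def run(score):
    e = e * 88
    xs = rate // 88
    rate *= xs - 39
    xs = width + 88
    rate *= e[xs]
    if xs <= 17:
        e += 17 - e
        handle(e)
    else:
        xs = log(rate[width])
    xs = 11 == 20
    rate = rate - (e + 33)
    return xs

handle(e)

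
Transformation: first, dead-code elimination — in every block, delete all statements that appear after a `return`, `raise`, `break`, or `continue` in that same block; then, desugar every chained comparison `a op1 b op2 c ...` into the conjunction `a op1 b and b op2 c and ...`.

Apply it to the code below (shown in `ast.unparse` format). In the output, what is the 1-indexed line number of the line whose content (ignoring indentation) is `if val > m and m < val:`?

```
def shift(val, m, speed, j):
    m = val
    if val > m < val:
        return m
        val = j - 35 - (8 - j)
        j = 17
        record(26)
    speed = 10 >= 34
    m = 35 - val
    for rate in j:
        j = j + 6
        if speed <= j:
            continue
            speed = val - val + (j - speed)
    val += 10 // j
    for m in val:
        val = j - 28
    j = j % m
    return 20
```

3

Transformed code:
def shift(val, m, speed, j):
    m = val
    if val > m and m < val:
        return m
    speed = 10 >= 34
    m = 35 - val
    for rate in j:
        j = j + 6
        if speed <= j:
            continue
    val += 10 // j
    for m in val:
        val = j - 28
    j = j % m
    return 20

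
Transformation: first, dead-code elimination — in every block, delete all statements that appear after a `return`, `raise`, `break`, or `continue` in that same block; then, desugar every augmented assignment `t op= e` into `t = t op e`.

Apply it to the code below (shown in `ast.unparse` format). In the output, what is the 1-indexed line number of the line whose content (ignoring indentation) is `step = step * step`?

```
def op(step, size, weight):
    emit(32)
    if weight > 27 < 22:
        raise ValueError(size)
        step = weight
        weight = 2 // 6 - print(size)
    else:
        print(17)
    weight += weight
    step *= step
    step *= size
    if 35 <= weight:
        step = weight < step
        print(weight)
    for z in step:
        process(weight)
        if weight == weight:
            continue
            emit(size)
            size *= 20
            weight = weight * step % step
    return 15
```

Transformed code:
def op(step, size, weight):
    emit(32)
    if weight > 27 < 22:
        raise ValueError(size)
    else:
        print(17)
    weight = weight + weight
    step = step * step
    step = step * size
    if 35 <= weight:
        step = weight < step
        print(weight)
    for z in step:
        process(weight)
        if weight == weight:
            continue
    return 15

8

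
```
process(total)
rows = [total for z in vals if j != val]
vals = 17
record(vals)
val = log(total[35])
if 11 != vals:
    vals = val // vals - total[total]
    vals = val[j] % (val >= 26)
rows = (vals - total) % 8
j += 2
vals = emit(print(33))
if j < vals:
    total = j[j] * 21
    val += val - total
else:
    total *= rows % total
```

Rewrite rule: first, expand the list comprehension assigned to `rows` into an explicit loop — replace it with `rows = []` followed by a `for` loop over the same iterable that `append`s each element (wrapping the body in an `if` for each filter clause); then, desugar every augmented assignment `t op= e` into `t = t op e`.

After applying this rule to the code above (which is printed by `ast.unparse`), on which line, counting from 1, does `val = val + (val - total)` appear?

Transformed code:
process(total)
rows = []
for z in vals:
    if j != val:
        rows.append(total)
vals = 17
record(vals)
val = log(total[35])
if 11 != vals:
    vals = val // vals - total[total]
    vals = val[j] % (val >= 26)
rows = (vals - total) % 8
j = j + 2
vals = emit(print(33))
if j < vals:
    total = j[j] * 21
    val = val + (val - total)
else:
    total = total * (rows % total)

17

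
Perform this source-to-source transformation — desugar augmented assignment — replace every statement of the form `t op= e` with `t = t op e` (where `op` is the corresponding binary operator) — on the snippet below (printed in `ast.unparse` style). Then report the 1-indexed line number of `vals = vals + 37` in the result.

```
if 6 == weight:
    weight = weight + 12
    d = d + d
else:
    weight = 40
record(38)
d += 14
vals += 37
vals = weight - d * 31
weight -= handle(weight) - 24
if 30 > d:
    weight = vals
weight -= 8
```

Transformed code:
if 6 == weight:
    weight = weight + 12
    d = d + d
else:
    weight = 40
record(38)
d = d + 14
vals = vals + 37
vals = weight - d * 31
weight = weight - (handle(weight) - 24)
if 30 > d:
    weight = vals
weight = weight - 8

8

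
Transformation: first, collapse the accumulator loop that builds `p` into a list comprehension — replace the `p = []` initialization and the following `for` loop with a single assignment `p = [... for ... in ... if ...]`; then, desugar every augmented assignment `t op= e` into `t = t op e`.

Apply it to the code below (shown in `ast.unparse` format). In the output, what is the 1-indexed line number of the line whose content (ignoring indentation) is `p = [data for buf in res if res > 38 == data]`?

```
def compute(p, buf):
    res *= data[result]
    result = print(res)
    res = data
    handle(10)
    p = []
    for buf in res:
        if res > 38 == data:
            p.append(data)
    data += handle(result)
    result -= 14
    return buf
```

6

Transformed code:
def compute(p, buf):
    res = res * data[result]
    result = print(res)
    res = data
    handle(10)
    p = [data for buf in res if res > 38 == data]
    data = data + handle(result)
    result = result - 14
    return buf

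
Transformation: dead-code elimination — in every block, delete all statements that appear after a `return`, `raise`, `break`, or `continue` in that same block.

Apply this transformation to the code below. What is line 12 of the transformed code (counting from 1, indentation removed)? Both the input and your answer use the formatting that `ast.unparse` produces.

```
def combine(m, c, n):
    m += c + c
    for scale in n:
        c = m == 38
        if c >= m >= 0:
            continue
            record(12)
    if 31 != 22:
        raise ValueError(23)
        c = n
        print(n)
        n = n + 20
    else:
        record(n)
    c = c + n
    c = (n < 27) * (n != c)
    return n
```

Transformed code:
def combine(m, c, n):
    m += c + c
    for scale in n:
        c = m == 38
        if c >= m >= 0:
            continue
    if 31 != 22:
        raise ValueError(23)
    else:
        record(n)
    c = c + n
    c = (n < 27) * (n != c)
    return n

c = (n < 27) * (n != c)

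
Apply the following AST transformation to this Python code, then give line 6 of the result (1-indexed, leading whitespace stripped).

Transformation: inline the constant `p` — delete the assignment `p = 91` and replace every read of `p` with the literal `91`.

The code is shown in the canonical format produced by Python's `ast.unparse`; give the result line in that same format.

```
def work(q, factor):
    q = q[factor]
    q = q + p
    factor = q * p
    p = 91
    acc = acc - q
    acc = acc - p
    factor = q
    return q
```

acc = acc - 91

Transformed code:
def work(q, factor):
    q = q[factor]
    q = q + 91
    factor = q * 91
    acc = acc - q
    acc = acc - 91
    factor = q
    return q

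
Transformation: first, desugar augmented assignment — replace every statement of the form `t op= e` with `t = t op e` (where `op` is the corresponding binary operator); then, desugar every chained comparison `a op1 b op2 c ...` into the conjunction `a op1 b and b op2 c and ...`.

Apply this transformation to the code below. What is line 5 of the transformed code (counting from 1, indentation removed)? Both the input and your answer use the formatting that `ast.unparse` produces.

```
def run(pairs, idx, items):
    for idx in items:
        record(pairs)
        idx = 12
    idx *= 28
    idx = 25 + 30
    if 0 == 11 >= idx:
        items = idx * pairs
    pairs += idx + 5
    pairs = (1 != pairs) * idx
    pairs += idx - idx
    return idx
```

Transformed code:
def run(pairs, idx, items):
    for idx in items:
        record(pairs)
        idx = 12
    idx = idx * 28
    idx = 25 + 30
    if 0 == 11 and 11 >= idx:
        items = idx * pairs
    pairs = pairs + (idx + 5)
    pairs = (1 != pairs) * idx
    pairs = pairs + (idx - idx)
    return idx

idx = idx * 28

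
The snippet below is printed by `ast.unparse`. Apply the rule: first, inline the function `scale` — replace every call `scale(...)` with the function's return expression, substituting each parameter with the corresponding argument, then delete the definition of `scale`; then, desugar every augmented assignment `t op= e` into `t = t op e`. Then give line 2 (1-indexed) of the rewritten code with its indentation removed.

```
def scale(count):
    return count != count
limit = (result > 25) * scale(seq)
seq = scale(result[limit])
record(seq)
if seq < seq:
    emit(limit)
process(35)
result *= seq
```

seq = result[limit] != result[limit]

Transformed code:
limit = (result > 25) * (seq != seq)
seq = result[limit] != result[limit]
record(seq)
if seq < seq:
    emit(limit)
process(35)
result = result * seq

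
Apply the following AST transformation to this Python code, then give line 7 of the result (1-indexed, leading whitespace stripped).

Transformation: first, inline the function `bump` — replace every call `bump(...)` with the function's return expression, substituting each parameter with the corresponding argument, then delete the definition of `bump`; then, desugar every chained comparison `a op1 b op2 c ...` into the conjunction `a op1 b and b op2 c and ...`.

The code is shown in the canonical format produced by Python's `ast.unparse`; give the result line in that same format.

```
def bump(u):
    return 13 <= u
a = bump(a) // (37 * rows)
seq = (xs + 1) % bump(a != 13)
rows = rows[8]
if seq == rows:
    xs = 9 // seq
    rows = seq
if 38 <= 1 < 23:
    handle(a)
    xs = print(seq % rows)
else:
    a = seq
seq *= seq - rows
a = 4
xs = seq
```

if 38 <= 1 and 1 < 23:

Transformed code:
a = (13 <= a) // (37 * rows)
seq = (xs + 1) % (13 <= (a != 13))
rows = rows[8]
if seq == rows:
    xs = 9 // seq
    rows = seq
if 38 <= 1 and 1 < 23:
    handle(a)
    xs = print(seq % rows)
else:
    a = seq
seq *= seq - rows
a = 4
xs = seq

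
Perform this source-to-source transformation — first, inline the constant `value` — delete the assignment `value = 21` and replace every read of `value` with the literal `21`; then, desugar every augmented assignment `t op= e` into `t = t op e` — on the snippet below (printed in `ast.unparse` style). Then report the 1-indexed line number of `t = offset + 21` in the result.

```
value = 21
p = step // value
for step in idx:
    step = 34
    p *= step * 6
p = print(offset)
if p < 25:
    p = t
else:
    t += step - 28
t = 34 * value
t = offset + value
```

11

Transformed code:
p = step // 21
for step in idx:
    step = 34
    p = p * (step * 6)
p = print(offset)
if p < 25:
    p = t
else:
    t = t + (step - 28)
t = 34 * 21
t = offset + 21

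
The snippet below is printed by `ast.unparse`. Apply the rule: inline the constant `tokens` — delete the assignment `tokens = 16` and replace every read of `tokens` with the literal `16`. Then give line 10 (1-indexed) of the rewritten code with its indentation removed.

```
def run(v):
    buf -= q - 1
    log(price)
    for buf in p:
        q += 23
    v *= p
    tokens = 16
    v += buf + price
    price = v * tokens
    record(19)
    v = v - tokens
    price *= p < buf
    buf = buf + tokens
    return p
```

v = v - 16

Transformed code:
def run(v):
    buf -= q - 1
    log(price)
    for buf in p:
        q += 23
    v *= p
    v += buf + price
    price = v * 16
    record(19)
    v = v - 16
    price *= p < buf
    buf = buf + 16
    return p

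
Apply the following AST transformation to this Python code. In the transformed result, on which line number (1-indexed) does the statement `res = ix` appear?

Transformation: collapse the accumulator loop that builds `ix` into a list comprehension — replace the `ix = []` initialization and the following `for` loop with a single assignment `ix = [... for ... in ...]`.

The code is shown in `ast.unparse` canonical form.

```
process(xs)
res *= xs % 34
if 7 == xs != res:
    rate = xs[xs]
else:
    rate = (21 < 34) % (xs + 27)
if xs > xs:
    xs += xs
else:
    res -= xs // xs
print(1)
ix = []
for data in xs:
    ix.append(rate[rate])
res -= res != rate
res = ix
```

Transformed code:
process(xs)
res *= xs % 34
if 7 == xs != res:
    rate = xs[xs]
else:
    rate = (21 < 34) % (xs + 27)
if xs > xs:
    xs += xs
else:
    res -= xs // xs
print(1)
ix = [rate[rate] for data in xs]
res -= res != rate
res = ix

14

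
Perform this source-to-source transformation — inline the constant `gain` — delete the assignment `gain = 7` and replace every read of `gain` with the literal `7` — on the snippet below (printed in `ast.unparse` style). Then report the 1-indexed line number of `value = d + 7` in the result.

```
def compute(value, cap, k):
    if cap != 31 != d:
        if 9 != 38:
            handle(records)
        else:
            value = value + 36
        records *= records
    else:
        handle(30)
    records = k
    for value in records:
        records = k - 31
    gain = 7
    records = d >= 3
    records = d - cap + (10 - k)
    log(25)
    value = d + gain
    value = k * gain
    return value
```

16

Transformed code:
def compute(value, cap, k):
    if cap != 31 != d:
        if 9 != 38:
            handle(records)
        else:
            value = value + 36
        records *= records
    else:
        handle(30)
    records = k
    for value in records:
        records = k - 31
    records = d >= 3
    records = d - cap + (10 - k)
    log(25)
    value = d + 7
    value = k * 7
    return value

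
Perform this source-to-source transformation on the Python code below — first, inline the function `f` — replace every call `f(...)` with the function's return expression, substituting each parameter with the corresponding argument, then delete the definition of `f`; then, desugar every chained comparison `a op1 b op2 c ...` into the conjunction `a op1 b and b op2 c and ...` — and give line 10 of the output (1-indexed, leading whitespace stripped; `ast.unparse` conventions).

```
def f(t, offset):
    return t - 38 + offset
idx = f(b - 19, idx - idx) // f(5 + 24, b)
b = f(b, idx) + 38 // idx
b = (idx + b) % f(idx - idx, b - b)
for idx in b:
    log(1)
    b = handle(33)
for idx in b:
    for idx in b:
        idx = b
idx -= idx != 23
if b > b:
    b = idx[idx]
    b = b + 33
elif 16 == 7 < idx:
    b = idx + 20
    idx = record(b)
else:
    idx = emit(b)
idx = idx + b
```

idx -= idx != 23

Transformed code:
idx = (b - 19 - 38 + (idx - idx)) // (5 + 24 - 38 + b)
b = b - 38 + idx + 38 // idx
b = (idx + b) % (idx - idx - 38 + (b - b))
for idx in b:
    log(1)
    b = handle(33)
for idx in b:
    for idx in b:
        idx = b
idx -= idx != 23
if b > b:
    b = idx[idx]
    b = b + 33
elif 16 == 7 and 7 < idx:
    b = idx + 20
    idx = record(b)
else:
    idx = emit(b)
idx = idx + b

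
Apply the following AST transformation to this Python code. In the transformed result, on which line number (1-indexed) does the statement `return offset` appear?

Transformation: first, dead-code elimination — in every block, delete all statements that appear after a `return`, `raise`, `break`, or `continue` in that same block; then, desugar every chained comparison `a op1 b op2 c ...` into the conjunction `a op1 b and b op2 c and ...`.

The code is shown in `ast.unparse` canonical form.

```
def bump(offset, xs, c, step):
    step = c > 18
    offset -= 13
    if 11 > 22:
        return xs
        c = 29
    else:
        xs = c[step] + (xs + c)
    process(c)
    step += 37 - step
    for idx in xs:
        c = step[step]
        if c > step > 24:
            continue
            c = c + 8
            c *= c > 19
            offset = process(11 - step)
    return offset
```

Transformed code:
def bump(offset, xs, c, step):
    step = c > 18
    offset -= 13
    if 11 > 22:
        return xs
    else:
        xs = c[step] + (xs + c)
    process(c)
    step += 37 - step
    for idx in xs:
        c = step[step]
        if c > step and step > 24:
            continue
    return offset

14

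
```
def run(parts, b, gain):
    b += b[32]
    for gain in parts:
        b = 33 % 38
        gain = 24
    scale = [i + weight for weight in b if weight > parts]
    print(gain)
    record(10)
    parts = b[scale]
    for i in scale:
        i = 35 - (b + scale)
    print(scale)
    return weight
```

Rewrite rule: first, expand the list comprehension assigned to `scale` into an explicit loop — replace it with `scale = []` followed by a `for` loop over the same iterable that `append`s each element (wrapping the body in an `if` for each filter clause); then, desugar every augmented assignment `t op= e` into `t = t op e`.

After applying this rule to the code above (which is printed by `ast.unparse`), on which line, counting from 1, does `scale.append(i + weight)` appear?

Transformed code:
def run(parts, b, gain):
    b = b + b[32]
    for gain in parts:
        b = 33 % 38
        gain = 24
    scale = []
    for weight in b:
        if weight > parts:
            scale.append(i + weight)
    print(gain)
    record(10)
    parts = b[scale]
    for i in scale:
        i = 35 - (b + scale)
    print(scale)
    return weight

9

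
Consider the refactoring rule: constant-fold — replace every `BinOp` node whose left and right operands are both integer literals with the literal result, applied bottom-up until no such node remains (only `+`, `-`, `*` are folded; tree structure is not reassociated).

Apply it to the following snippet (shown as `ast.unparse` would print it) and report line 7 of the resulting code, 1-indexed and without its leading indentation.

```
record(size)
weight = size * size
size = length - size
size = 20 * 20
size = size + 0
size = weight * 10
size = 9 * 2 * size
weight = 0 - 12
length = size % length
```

size = 18 * size

Transformed code:
record(size)
weight = size * size
size = length - size
size = 400
size = size + 0
size = weight * 10
size = 18 * size
weight = -12
length = size % length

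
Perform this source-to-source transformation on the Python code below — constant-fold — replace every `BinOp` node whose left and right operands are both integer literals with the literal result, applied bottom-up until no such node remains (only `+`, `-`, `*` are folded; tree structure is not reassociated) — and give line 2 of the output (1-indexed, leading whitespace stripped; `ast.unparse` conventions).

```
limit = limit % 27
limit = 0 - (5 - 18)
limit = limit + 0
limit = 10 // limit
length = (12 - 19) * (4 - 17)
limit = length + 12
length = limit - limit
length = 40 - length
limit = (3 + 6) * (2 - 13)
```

limit = 13

Transformed code:
limit = limit % 27
limit = 13
limit = limit + 0
limit = 10 // limit
length = 91
limit = length + 12
length = limit - limit
length = 40 - length
limit = -99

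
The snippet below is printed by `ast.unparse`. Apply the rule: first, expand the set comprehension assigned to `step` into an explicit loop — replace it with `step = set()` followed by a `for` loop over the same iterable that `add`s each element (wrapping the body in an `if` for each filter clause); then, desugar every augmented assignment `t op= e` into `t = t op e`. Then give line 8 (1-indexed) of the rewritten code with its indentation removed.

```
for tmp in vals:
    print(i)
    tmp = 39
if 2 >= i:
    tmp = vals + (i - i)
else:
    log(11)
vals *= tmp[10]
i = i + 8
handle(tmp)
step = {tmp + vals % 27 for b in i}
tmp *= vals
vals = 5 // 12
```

vals = vals * tmp[10]

Transformed code:
for tmp in vals:
    print(i)
    tmp = 39
if 2 >= i:
    tmp = vals + (i - i)
else:
    log(11)
vals = vals * tmp[10]
i = i + 8
handle(tmp)
step = set()
for b in i:
    step.add(tmp + vals % 27)
tmp = tmp * vals
vals = 5 // 12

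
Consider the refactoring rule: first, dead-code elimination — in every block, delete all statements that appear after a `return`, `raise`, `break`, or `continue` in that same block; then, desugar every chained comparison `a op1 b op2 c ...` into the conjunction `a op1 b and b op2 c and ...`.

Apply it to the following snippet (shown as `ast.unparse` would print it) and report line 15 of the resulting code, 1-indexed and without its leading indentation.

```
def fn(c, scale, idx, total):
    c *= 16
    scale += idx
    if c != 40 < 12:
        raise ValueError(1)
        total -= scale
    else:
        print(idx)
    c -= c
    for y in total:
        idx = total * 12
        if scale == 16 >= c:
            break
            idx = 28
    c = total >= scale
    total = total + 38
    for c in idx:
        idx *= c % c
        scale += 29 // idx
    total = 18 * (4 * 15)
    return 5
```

for c in idx:

Transformed code:
def fn(c, scale, idx, total):
    c *= 16
    scale += idx
    if c != 40 and 40 < 12:
        raise ValueError(1)
    else:
        print(idx)
    c -= c
    for y in total:
        idx = total * 12
        if scale == 16 and 16 >= c:
            break
    c = total >= scale
    total = total + 38
    for c in idx:
        idx *= c % c
        scale += 29 // idx
    total = 18 * (4 * 15)
    return 5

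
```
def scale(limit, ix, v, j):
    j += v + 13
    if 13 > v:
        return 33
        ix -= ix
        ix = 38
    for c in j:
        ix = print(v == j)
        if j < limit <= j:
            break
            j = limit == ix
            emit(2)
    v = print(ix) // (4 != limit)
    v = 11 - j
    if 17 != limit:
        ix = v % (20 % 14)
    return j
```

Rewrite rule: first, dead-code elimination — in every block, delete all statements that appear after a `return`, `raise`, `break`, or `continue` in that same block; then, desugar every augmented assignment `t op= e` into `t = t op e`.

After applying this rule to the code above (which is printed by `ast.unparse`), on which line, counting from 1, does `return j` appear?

Transformed code:
def scale(limit, ix, v, j):
    j = j + (v + 13)
    if 13 > v:
        return 33
    for c in j:
        ix = print(v == j)
        if j < limit <= j:
            break
    v = print(ix) // (4 != limit)
    v = 11 - j
    if 17 != limit:
        ix = v % (20 % 14)
    return j

13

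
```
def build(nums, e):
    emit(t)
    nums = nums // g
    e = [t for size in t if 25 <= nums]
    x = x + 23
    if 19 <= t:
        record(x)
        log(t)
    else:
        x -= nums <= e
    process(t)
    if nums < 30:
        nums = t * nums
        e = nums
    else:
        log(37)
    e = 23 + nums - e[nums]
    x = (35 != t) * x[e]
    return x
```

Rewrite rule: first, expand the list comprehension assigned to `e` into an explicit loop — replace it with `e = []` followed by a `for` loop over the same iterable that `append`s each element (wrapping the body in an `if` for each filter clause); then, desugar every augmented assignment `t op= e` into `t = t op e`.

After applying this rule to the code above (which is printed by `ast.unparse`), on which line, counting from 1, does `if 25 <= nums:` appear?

Transformed code:
def build(nums, e):
    emit(t)
    nums = nums // g
    e = []
    for size in t:
        if 25 <= nums:
            e.append(t)
    x = x + 23
    if 19 <= t:
        record(x)
        log(t)
    else:
        x = x - (nums <= e)
    process(t)
    if nums < 30:
        nums = t * nums
        e = nums
    else:
        log(37)
    e = 23 + nums - e[nums]
    x = (35 != t) * x[e]
    return x

6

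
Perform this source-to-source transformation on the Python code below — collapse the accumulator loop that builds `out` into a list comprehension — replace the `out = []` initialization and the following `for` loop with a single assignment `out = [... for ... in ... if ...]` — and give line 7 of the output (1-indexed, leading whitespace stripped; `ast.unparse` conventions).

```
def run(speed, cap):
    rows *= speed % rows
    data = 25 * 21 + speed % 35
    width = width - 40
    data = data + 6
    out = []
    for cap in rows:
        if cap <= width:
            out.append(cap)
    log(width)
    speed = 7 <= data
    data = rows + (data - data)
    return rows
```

log(width)

Transformed code:
def run(speed, cap):
    rows *= speed % rows
    data = 25 * 21 + speed % 35
    width = width - 40
    data = data + 6
    out = [cap for cap in rows if cap <= width]
    log(width)
    speed = 7 <= data
    data = rows + (data - data)
    return rows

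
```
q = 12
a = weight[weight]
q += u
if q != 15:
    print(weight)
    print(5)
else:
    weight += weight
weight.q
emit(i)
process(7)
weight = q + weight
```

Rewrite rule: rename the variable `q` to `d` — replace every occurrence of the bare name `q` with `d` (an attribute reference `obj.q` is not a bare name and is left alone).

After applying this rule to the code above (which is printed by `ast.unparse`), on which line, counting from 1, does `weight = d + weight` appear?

Transformed code:
d = 12
a = weight[weight]
d += u
if d != 15:
    print(weight)
    print(5)
else:
    weight += weight
weight.q
emit(i)
process(7)
weight = d + weight

12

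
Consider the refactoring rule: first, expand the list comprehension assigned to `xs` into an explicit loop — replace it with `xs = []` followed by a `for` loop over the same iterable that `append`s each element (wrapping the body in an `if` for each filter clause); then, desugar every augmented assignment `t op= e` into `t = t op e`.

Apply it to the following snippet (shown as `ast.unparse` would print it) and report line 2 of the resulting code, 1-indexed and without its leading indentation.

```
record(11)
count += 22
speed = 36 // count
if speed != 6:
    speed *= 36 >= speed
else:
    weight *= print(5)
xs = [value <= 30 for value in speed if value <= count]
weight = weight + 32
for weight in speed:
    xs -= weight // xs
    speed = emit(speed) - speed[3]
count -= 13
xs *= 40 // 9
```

Transformed code:
record(11)
count = count + 22
speed = 36 // count
if speed != 6:
    speed = speed * (36 >= speed)
else:
    weight = weight * print(5)
xs = []
for value in speed:
    if value <= count:
        xs.append(value <= 30)
weight = weight + 32
for weight in speed:
    xs = xs - weight // xs
    speed = emit(speed) - speed[3]
count = count - 13
xs = xs * (40 // 9)

count = count + 22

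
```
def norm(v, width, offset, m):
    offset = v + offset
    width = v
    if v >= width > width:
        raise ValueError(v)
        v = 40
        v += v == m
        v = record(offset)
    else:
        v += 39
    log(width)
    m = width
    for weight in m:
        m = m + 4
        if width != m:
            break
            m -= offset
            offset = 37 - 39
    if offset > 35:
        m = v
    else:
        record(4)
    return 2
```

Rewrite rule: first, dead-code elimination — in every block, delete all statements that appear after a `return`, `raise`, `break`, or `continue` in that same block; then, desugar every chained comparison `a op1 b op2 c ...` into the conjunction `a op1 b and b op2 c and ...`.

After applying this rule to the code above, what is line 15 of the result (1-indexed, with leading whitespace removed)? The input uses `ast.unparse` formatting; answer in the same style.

Transformed code:
def norm(v, width, offset, m):
    offset = v + offset
    width = v
    if v >= width and width > width:
        raise ValueError(v)
    else:
        v += 39
    log(width)
    m = width
    for weight in m:
        m = m + 4
        if width != m:
            break
    if offset > 35:
        m = v
    else:
        record(4)
    return 2

m = v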